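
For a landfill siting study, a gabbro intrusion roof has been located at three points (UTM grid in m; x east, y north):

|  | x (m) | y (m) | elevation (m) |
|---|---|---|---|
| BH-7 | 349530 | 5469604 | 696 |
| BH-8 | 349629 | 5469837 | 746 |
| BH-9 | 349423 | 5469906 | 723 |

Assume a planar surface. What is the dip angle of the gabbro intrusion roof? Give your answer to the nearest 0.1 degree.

Two edge vectors: BH-7→BH-8 = (99, 233, 50), BH-7→BH-9 = (-107, 302, 27).
Normal n = (BH-7→BH-8) × (BH-7→BH-9) = (-8809, -8023, 54829).
So ∂z/∂x = −n_x/n_z = 0.16066 and ∂z/∂y = −n_y/n_z = 0.14633.
Gradient magnitude |∇z| = √(a² + b²) = √(0.02581 + 0.02141) = 0.21731.
True dip = arctan(0.21731) = 12.3°, dipping toward SW (azimuth ≈ 228°).

12.3°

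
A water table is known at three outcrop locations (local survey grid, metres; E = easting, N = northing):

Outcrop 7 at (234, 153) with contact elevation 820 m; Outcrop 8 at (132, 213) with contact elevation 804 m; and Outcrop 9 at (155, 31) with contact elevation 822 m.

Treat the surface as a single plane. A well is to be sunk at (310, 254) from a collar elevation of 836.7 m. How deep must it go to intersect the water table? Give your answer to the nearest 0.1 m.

17.2 m

Two edge vectors: Outcrop 7→Outcrop 8 = (-102, 60, -16), Outcrop 7→Outcrop 9 = (-79, -122, 2).
Normal n = (Outcrop 7→Outcrop 8) × (Outcrop 7→Outcrop 9) = (-1832, 1468, 17184).
So ∂z/∂E = −n_x/n_z = 0.10661 and ∂z/∂N = −n_y/n_z = −0.08543.
Intercept c from Outcrop 7: 820 − 24.95 + 13.07 = 808.12.
At (310, 254): z_contact = 33.05 − 21.70 + 808.12 = 819.47 m.
Depth below ground = 836.7 − 819.47 = 17.2 m.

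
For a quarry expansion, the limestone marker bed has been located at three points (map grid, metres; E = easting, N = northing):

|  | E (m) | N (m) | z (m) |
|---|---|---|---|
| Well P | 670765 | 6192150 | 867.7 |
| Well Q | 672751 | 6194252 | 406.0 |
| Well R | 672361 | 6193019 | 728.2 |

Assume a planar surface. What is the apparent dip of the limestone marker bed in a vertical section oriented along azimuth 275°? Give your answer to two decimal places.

5.18°

Two edge vectors: Well P→Well Q = (1986, 2102, -461.7), Well P→Well R = (1596, 869, -139.5).
Normal n = (Well P→Well Q) × (Well P→Well R) = (107988.3, -459826.2, -1628958).
So ∂z/∂E = −n_x/n_z = 0.06629 and ∂z/∂N = −n_y/n_z = −0.28228.
Unit vector along 275° is (sin 275°, cos 275°) = (-0.9962, 0.0872).
Slope in that direction = a·(-0.9962) + b·(0.0872) = −0.09064.
Apparent dip = arctan|0.09064| = 5.18° (true dip is 16.2°, so apparent ≤ true as expected).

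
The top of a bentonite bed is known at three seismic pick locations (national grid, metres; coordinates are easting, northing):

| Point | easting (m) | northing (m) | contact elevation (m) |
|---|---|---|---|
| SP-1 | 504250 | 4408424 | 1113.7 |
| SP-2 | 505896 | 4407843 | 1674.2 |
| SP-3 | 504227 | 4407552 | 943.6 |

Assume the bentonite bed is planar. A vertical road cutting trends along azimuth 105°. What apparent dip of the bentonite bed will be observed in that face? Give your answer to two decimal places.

Let the plane be z = a·easting + b·northing + c.
SP-2−SP-1: 1646a − 581b = 560.5;  SP-3−SP-1: −23a − 872b = −170.1.
Solving gives a = 0.40560, b = 0.18437.
Unit vector along 105° is (sin 105°, cos 105°) = (0.9659, -0.2588).
Slope in that direction = a·(0.9659) + b·(-0.2588) = 0.34406.
Apparent dip = arctan|0.34406| = 18.99° (true dip is 24.0°, so apparent ≤ true as expected).

18.99°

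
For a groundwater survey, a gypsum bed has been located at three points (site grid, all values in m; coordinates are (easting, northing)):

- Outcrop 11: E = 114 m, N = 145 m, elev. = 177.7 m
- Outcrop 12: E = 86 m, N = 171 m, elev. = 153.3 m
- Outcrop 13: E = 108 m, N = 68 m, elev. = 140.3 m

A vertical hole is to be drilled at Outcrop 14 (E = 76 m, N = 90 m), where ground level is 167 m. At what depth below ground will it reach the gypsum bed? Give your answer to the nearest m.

58 m

Two edge vectors: Outcrop 11→Outcrop 12 = (-28, 26, -24.4), Outcrop 11→Outcrop 13 = (-6, -77, -37.4).
Normal n = (Outcrop 11→Outcrop 12) × (Outcrop 11→Outcrop 13) = (-2851.2, -900.8, 2312).
So ∂z/∂E = −n_x/n_z = 1.23322 and ∂z/∂N = −n_y/n_z = 0.38962.
Intercept c from Outcrop 11: 177.7 − 140.59 − 56.49 = −19.38.
At (76, 90): z_contact = 93.7 + 35.1 − 19.38 = 109.4 m.
Depth below ground = 167 − 109.4 = 58 m.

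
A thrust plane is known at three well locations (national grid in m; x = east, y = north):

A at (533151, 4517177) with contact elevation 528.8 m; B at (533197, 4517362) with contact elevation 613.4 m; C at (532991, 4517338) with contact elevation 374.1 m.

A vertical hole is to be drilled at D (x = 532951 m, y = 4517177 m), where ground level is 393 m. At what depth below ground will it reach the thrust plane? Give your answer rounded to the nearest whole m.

Two edge vectors: A→B = (46, 185, 84.6), A→C = (-160, 161, -154.7).
Normal n = (A→B) × (A→C) = (-42240.1, -6419.8, 37006).
So ∂z/∂x = −n_x/n_z = 1.14143923 and ∂z/∂y = −n_y/n_z = 0.17347998.
Intercept c from A: 528.8 − 608559.46 − 783639.76 = −1391670.42.
At (532951, 4517177): z_contact = 608331.2 + 783639.8 − 1391670.42 = 300.5 m.
Depth below ground = 393 − 300.5 = 92 m.

92 m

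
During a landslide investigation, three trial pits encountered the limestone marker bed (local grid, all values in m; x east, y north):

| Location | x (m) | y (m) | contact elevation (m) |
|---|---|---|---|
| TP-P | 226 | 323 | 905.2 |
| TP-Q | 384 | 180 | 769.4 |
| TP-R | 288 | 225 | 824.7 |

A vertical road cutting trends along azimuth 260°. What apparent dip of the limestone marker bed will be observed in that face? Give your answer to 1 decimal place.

Let the plane be z = a·x + b·y + c.
TP-Q−TP-P: 158a − 143b = −135.8;  TP-R−TP-P: 62a − 98b = −80.5.
Solving gives a = −0.27152, b = 0.64965.
Unit vector along 260° is (sin 260°, cos 260°) = (-0.9848, -0.1736).
Slope in that direction = a·(-0.9848) + b·(-0.1736) = 0.15458.
Apparent dip = arctan|0.15458| = 8.8° (true dip is 35.1°, so apparent ≤ true as expected).

8.8°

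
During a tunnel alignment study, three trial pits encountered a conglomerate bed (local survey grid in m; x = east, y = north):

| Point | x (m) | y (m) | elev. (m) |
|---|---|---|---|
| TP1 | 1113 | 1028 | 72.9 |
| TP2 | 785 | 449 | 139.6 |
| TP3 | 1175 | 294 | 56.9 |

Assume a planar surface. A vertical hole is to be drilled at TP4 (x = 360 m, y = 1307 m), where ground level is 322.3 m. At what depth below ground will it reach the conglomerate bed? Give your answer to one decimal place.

89.8 m

Two edge vectors: TP1→TP2 = (-328, -579, 66.7), TP1→TP3 = (62, -734, -16).
Normal n = (TP1→TP2) × (TP1→TP3) = (58221.8, -1112.6, 276650).
So ∂z/∂x = −n_x/n_z = −0.210453 and ∂z/∂y = −n_y/n_z = 0.004022.
Intercept c from TP1: 72.9 + 234.23 − 4.13 = 303.00.
At (360, 1307): z_contact = −75.76 + 5.26 + 303.00 = 232.49 m.
Depth below ground = 322.3 − 232.49 = 89.8 m.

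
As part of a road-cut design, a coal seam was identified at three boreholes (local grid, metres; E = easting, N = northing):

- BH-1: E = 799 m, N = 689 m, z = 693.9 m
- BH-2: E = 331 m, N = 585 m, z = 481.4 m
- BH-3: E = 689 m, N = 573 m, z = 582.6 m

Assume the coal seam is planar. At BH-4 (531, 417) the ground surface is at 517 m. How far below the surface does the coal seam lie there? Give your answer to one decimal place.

87.2 m

Two edge vectors: BH-1→BH-2 = (-468, -104, -212.5), BH-1→BH-3 = (-110, -116, -111.3).
Normal n = (BH-1→BH-2) × (BH-1→BH-3) = (-13074.8, -28713.4, 42848).
So ∂z/∂E = −n_x/n_z = 0.30514 and ∂z/∂N = −n_y/n_z = 0.67012.
Intercept c from BH-1: 693.9 − 243.81 − 461.71 = −11.62.
At (531, 417): z_contact = 162.03 + 279.44 − 11.62 = 429.85 m.
Depth below ground = 517 − 429.85 = 87.2 m.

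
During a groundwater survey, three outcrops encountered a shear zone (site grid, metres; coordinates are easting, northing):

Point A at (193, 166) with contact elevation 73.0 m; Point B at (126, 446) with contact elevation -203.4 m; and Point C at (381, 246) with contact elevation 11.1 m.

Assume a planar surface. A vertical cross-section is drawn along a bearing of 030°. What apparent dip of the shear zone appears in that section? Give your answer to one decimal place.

38.5°

Two edge vectors: Point A→Point B = (-67, 280, -276.4), Point A→Point C = (188, 80, -61.9).
Normal n = (Point A→Point B) × (Point A→Point C) = (4780, -56110.5, -58000).
So ∂z/∂easting = −n_x/n_z = 0.08241 and ∂z/∂northing = −n_y/n_z = −0.96742.
Unit vector along 030° is (sin 30°, cos 30°) = (0.5000, 0.8660).
Slope in that direction = a·(0.5000) + b·(0.8660) = −0.79661.
Apparent dip = arctan|0.79661| = 38.5° (true dip is 44.2°, so apparent ≤ true as expected).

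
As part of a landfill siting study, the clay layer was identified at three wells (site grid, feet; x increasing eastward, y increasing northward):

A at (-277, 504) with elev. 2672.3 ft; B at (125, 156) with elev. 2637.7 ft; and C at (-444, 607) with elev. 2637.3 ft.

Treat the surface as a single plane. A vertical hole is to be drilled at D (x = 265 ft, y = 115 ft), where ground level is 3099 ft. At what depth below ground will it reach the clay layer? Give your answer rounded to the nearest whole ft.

378 ft

Two edge vectors: A→B = (402, -348, -34.6), A→C = (-167, 103, -35).
Normal n = (A→B) × (A→C) = (15743.8, 19848.2, -16710).
So ∂z/∂x = −n_x/n_z = 0.94218 and ∂z/∂y = −n_y/n_z = 1.18780.
Intercept c from A: 2672.3 + 260.98 − 598.65 = 2334.63.
At (265, 115): z_contact = 249.7 + 136.6 + 2334.63 = 2720.9 ft.
Depth below ground = 3099 − 2720.9 = 378 ft.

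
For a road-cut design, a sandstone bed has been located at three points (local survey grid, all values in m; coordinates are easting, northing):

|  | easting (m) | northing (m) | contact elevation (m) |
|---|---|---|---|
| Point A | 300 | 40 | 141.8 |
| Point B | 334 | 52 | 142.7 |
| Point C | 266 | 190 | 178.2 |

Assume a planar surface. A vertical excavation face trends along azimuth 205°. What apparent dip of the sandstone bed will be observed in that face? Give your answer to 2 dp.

10.51°

Let the plane be z = a·easting + b·northing + c.
Point B−Point A: 34a + 12b = 0.9;  Point C−Point A: −34a + 150b = 36.4.
Solving gives a = −0.05479, b = 0.23025.
Unit vector along 205° is (sin 205°, cos 205°) = (-0.4226, -0.9063).
Slope in that direction = a·(-0.4226) + b·(-0.9063) = −0.18552.
Apparent dip = arctan|0.18552| = 10.51° (true dip is 13.3°, so apparent ≤ true as expected).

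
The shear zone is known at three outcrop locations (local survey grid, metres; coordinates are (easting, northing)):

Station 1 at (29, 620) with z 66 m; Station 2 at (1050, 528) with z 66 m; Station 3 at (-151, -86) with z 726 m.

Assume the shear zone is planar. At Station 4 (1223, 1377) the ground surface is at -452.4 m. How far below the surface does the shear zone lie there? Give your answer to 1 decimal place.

271.7 m

Let the plane be z = a·E + b·N + c.
Station 2−Station 1: 1021a − 92b = 0;  Station 3−Station 1: −180a − 706b = 660.
Solving gives a = −0.082345, b = −0.913850.
Then c = 66 − a·29 − b·620 = 634.97.
At (1223, 1377): z_contact = −100.71 − 1258.37 + 634.97 = -724.10 m.
Depth below ground = -452.4 − (-724.10) = 271.7 m.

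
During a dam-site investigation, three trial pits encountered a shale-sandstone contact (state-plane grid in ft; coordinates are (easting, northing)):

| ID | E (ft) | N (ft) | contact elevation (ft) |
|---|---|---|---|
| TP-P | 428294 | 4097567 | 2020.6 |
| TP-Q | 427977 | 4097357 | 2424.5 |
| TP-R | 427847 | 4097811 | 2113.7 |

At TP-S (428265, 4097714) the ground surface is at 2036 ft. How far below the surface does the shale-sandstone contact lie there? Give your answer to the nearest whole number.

125 ft

Let the plane be z = a·E + b·N + c.
TP-Q−TP-P: −317a − 210b = 403.9;  TP-R−TP-P: −447a + 244b = 93.1.
Solving gives a = −0.68977911, b = −0.88209534.
Then c = 2020.6 − a·428294 − b·4097567 = 3911893.61.
At (428265, 4097714): z_contact = −295408.3 − 3614574.4 + 3911893.61 = 1910.9 ft.
Depth below ground = 2036 − 1910.9 = 125 ft.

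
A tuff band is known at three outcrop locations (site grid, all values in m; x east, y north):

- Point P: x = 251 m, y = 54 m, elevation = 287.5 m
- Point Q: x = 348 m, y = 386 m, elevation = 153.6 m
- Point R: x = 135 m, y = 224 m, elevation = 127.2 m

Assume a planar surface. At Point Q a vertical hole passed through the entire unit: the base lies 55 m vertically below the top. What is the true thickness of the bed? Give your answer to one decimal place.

43.1 m

Two edge vectors: Point P→Point Q = (97, 332, -133.9), Point P→Point R = (-116, 170, -160.3).
Normal n = (Point P→Point Q) × (Point P→Point R) = (-30456.6, 31081.5, 55002).
So ∂z/∂x = −n_x/n_z = 0.55374 and ∂z/∂y = −n_y/n_z = −0.56510.
|∇z| = √(a²+b²) = 0.79118, so dip δ = arctan(0.79118) = 38.35°.
True thickness = vertical thickness × cos δ = 55 × cos 38.35° = 43.1 m.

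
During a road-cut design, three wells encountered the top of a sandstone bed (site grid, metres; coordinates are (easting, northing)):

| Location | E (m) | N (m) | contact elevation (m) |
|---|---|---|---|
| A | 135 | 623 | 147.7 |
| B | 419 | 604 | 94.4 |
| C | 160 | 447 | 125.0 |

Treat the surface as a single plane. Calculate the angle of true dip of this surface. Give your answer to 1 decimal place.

11.8°

Two edge vectors: A→B = (284, -19, -53.3), A→C = (25, -176, -22.7).
Normal n = (A→B) × (A→C) = (-8949.5, 5114.3, -49509).
So ∂z/∂E = −n_x/n_z = −0.18077 and ∂z/∂N = −n_y/n_z = 0.10330.
Gradient magnitude |∇z| = √(a² + b²) = √(0.03268 + 0.01067) = 0.20820.
True dip = arctan(0.20820) = 11.8°, dipping toward ESE (azimuth ≈ 120°).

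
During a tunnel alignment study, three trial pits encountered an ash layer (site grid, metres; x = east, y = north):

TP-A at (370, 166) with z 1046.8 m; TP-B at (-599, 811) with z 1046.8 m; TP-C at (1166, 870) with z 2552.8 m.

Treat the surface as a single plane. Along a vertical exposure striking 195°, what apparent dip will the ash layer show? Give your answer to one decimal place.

Let the plane be z = a·x + b·y + c.
TP-B−TP-A: −969a + 645b = 0;  TP-C−TP-A: 796a + 704b = 1506.
Solving gives a = 0.81246, b = 1.22057.
Unit vector along 195° is (sin 195°, cos 195°) = (-0.2588, -0.9659).
Slope in that direction = a·(-0.2588) + b·(-0.9659) = −1.38926.
Apparent dip = arctan|1.38926| = 54.3° (true dip is 55.7°, so apparent ≤ true as expected).

54.3°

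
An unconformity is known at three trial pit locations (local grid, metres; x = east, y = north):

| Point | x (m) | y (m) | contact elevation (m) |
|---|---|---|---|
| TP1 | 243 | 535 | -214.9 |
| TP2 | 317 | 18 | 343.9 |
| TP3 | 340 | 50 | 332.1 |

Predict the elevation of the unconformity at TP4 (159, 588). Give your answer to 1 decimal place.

-335.3 m

Let the plane be z = a·x + b·y + c.
TP2−TP1: 74a − 517b = 558.8;  TP3−TP1: 97a − 485b = 547.
Solving gives a = 0.82622, b = −0.96259.
Then c = -214.9 − a·243 − b·535 = 99.32.
At (159, 588): z = 131.4 − 566.0 + 99.32 = -335.3 m.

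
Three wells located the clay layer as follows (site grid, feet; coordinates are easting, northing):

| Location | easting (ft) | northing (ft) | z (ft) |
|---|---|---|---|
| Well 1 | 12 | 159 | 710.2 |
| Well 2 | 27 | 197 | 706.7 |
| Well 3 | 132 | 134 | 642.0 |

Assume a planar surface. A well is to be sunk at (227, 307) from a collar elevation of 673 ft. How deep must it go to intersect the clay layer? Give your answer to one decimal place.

Let the plane be z = a·easting + b·northing + c.
Well 2−Well 1: 15a + 38b = −3.5;  Well 3−Well 1: 120a − 25b = −68.2.
Solving gives a = −0.54288, b = 0.12219.
Then c = 710.2 − a·12 − b·159 = 697.29.
At (227, 307): z_contact = −123.23 + 37.51 + 697.29 = 611.57 ft.
Depth below ground = 673 − 611.57 = 61.4 ft.

61.4 ft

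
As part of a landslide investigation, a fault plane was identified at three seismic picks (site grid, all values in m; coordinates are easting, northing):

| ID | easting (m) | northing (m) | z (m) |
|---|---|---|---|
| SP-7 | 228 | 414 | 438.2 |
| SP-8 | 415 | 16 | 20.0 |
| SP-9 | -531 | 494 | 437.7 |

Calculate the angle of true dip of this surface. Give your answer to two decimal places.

Two edge vectors: SP-7→SP-8 = (187, -398, -418.2), SP-7→SP-9 = (-759, 80, -0.5).
Normal n = (SP-7→SP-8) × (SP-7→SP-9) = (33655, 317507.3, -287122).
So ∂z/∂easting = −n_x/n_z = 0.11721 and ∂z/∂northing = −n_y/n_z = 1.10583.
Gradient magnitude |∇z| = √(a² + b²) = √(0.01374 + 1.22285) = 1.11202.
True dip = arctan(1.11202) = 48.04°, dipping toward S (azimuth ≈ 186°).

48.04°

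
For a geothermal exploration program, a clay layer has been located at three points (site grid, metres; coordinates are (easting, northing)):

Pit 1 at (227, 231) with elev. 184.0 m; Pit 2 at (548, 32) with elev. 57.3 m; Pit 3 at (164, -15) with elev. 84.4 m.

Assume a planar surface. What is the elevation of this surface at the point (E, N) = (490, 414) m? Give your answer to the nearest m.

231 m

Two edge vectors: Pit 1→Pit 2 = (321, -199, -126.7), Pit 1→Pit 3 = (-63, -246, -99.6).
Normal n = (Pit 1→Pit 2) × (Pit 1→Pit 3) = (-11347.8, 39953.7, -91503).
So ∂z/∂E = −n_x/n_z = −0.12402 and ∂z/∂N = −n_y/n_z = 0.43664.
Intercept c from Pit 1: 184 + 28.15 − 100.86 = 111.29.
At (490, 414): z = −60.8 + 180.8 + 111.29 = 231.3 m.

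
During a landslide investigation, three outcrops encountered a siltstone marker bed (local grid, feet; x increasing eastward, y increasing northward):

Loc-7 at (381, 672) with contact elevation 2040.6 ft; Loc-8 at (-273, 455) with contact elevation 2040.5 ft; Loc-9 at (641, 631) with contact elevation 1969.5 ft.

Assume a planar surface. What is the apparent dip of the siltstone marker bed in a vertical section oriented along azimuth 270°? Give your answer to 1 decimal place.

Let the plane be z = a·x + b·y + c.
Loc-8−Loc-7: −654a − 217b = −0.1;  Loc-9−Loc-7: 260a − 41b = −71.1.
Solving gives a = −0.18532, b = 0.55897.
Unit vector along 270° is (sin 270°, cos 270°) = (-1.0000, -0.0000).
Slope in that direction = a·(-1.0000) + b·(-0.0000) = 0.18532.
Apparent dip = arctan|0.18532| = 10.5° (true dip is 30.5°, so apparent ≤ true as expected).

10.5°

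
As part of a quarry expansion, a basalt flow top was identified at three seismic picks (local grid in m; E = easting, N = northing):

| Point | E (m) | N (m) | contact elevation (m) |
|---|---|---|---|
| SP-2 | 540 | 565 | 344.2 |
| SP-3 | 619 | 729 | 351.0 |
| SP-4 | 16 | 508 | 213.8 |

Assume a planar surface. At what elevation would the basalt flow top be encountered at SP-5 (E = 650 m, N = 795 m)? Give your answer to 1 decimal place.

353.5 m

Let the plane be z = a·E + b·N + c.
SP-3−SP-2: 79a + 164b = 6.8;  SP-4−SP-2: −524a − 57b = −130.4.
Solving gives a = 0.25786, b = −0.08275.
Then c = 344.2 − a·540 − b·565 = 251.71.
At (650, 795): z = 167.6 − 65.8 + 251.71 = 353.5 m.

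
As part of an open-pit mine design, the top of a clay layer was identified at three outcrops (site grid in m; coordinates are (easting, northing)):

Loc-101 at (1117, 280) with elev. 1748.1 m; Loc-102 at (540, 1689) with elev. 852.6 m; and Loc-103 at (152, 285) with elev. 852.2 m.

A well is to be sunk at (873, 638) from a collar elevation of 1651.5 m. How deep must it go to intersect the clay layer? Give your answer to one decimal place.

Two edge vectors: Loc-101→Loc-102 = (-577, 1409, -895.5), Loc-101→Loc-103 = (-965, 5, -895.9).
Normal n = (Loc-101→Loc-102) × (Loc-101→Loc-103) = (-1257845.6, 347223.2, 1356800).
So ∂z/∂E = −n_x/n_z = 0.927068 and ∂z/∂N = −n_y/n_z = −0.255913.
Intercept c from Loc-101: 1748.1 − 1035.53 + 71.66 = 784.22.
At (873, 638): z_contact = 809.33 − 163.27 + 784.22 = 1430.28 m.
Depth below ground = 1651.5 − 1430.28 = 221.2 m.

221.2 m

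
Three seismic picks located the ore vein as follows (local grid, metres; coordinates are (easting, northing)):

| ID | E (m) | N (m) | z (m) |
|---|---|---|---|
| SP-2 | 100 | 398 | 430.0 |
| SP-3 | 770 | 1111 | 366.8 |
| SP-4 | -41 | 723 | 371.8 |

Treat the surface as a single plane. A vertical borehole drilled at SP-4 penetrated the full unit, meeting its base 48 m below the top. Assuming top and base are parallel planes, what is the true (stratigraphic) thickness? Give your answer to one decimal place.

Let the plane be z = a·E + b·N + c.
SP-3−SP-2: 670a + 713b = −63.2;  SP-4−SP-2: −141a + 325b = −58.2.
Solving gives a = 0.06584, b = −0.15051.
|∇z| = √(a²+b²) = 0.16428, so dip δ = arctan(0.16428) = 9.33°.
True thickness = vertical thickness × cos δ = 48 × cos 9.33° = 47.4 m.

47.4 m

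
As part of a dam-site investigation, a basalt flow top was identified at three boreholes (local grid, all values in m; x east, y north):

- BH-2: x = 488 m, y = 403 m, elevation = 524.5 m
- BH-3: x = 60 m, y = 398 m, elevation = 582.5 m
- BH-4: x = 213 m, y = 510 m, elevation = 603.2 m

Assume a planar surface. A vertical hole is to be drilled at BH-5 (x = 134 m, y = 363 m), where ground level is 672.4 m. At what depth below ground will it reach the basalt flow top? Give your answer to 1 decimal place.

113.4 m

Two edge vectors: BH-2→BH-3 = (-428, -5, 58), BH-2→BH-4 = (-275, 107, 78.7).
Normal n = (BH-2→BH-3) × (BH-2→BH-4) = (-6599.5, 17733.6, -47171).
So ∂z/∂x = −n_x/n_z = −0.13991 and ∂z/∂y = −n_y/n_z = 0.37594.
Intercept c from BH-2: 524.5 + 68.27 − 151.50 = 441.27.
At (134, 363): z_contact = −18.75 + 136.47 + 441.27 = 558.99 m.
Depth below ground = 672.4 − 558.99 = 113.4 m.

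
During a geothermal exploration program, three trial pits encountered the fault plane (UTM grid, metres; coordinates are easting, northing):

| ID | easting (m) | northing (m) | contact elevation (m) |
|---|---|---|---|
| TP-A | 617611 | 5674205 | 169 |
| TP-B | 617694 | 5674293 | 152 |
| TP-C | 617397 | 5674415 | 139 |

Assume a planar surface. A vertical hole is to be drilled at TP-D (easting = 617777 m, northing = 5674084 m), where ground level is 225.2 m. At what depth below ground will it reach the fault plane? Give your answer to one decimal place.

Two edge vectors: TP-A→TP-B = (83, 88, -17), TP-A→TP-C = (-214, 210, -30).
Normal n = (TP-A→TP-B) × (TP-A→TP-C) = (930, 6128, 36262).
So ∂z/∂easting = −n_x/n_z = −0.025646682 and ∂z/∂northing = −n_y/n_z = −0.168992334.
Intercept c from TP-A: 169 + 15839.67 + 958897.14 = 974905.82.
At (617777, 5674084): z_contact = −15843.93 − 958876.70 + 974905.82 = 185.19 m.
Depth below ground = 225.2 − 185.19 = 40.0 m.

40.0 m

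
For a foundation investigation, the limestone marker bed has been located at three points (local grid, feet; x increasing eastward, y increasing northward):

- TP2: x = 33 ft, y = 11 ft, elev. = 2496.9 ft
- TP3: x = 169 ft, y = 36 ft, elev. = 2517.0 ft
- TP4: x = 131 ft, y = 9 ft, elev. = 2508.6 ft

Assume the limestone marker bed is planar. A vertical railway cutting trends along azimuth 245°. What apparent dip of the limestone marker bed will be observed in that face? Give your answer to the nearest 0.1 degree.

9.6°

Let the plane be z = a·x + b·y + c.
TP3−TP2: 136a + 25b = 20.1;  TP4−TP2: 98a − 2b = 11.7.
Solving gives a = 0.12223, b = 0.13909.
Unit vector along 245° is (sin 245°, cos 245°) = (-0.9063, -0.4226).
Slope in that direction = a·(-0.9063) + b·(-0.4226) = −0.16956.
Apparent dip = arctan|0.16956| = 9.6° (true dip is 10.5°, so apparent ≤ true as expected).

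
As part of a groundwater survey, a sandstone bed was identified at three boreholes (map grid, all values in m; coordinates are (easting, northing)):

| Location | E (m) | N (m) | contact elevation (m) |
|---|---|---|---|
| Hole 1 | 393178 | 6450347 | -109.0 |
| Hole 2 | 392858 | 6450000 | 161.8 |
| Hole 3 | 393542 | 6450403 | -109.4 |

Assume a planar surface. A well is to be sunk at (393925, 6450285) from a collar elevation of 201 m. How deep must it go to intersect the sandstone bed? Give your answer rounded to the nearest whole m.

Let the plane be z = a·E + b·N + c.
Hole 2−Hole 1: −320a − 347b = 270.8;  Hole 3−Hole 1: 364a + 56b = −0.4.
Solving gives a = 0.13863158, b = −0.90824815.
Then c = -109 − a·393178 − b·6450347 = 5803899.81.
At (393925, 6450285): z_contact = 54610.4 − 5858459.4 + 5803899.81 = 50.9 m.
Depth below ground = 201 − 50.9 = 150 m.

150 m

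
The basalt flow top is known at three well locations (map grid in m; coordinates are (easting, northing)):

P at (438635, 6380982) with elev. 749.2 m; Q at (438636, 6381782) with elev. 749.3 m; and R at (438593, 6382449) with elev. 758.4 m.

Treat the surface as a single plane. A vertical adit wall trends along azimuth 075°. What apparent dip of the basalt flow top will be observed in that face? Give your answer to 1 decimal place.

11.2°

Two edge vectors: P→Q = (1, 800, 0.1), P→R = (-42, 1467, 9.2).
Normal n = (P→Q) × (P→R) = (7213.3, -13.4, 35067).
So ∂z/∂E = −n_x/n_z = −0.20570 and ∂z/∂N = −n_y/n_z = 0.00038.
Unit vector along 075° is (sin 75°, cos 75°) = (0.9659, 0.2588).
Slope in that direction = a·(0.9659) + b·(0.2588) = −0.19859.
Apparent dip = arctan|0.19859| = 11.2° (true dip is 11.6°, so apparent ≤ true as expected).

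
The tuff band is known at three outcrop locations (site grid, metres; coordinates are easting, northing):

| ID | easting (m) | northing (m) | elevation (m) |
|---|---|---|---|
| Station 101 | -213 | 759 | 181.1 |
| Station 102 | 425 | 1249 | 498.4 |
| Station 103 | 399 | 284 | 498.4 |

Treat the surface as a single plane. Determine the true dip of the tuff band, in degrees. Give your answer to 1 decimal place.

Two edge vectors: Station 101→Station 102 = (638, 490, 317.3), Station 101→Station 103 = (612, -475, 317.3).
Normal n = (Station 101→Station 102) × (Station 101→Station 103) = (306194.5, -8249.8, -602930).
So ∂z/∂easting = −n_x/n_z = 0.50784 and ∂z/∂northing = −n_y/n_z = −0.01368.
Gradient magnitude |∇z| = √(a² + b²) = √(0.25791 + 0.00019) = 0.50803.
True dip = arctan(0.50803) = 26.9°, dipping toward W (azimuth ≈ 272°).

26.9°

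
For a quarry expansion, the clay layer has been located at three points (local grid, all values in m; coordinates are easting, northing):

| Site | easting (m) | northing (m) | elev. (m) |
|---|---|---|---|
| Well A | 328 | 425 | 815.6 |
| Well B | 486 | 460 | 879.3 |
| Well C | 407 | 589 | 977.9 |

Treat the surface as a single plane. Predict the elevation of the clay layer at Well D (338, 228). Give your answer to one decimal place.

Let the plane be z = a·easting + b·northing + c.
Well B−Well A: 158a + 35b = 63.7;  Well C−Well A: 79a + 164b = 162.3.
Solving gives a = 0.20591, b = 0.89044.
Then c = 815.6 − a·328 − b·425 = 369.62.
At (338, 228): z = 69.6 + 203.0 + 369.62 = 642.2 m.

642.2 m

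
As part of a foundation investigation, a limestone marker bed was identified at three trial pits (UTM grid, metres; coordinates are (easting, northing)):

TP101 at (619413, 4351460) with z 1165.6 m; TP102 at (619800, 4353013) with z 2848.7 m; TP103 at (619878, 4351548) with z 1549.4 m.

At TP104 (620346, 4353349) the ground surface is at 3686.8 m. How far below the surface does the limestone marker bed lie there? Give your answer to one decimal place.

173.0 m

Let the plane be z = a·E + b·N + c.
TP102−TP101: 387a + 1553b = 1683.1;  TP103−TP101: 465a + 88b = 383.8.
Solving gives a = 0.650974801, b = 0.921553607.
Then c = 1165.6 − a·619413 − b·4351460 = −4412160.31.
At (620346, 4353349): z_contact = 403829.61 + 4011844.47 − 4412160.31 = 3513.77 m.
Depth below ground = 3686.8 − 3513.77 = 173.0 m.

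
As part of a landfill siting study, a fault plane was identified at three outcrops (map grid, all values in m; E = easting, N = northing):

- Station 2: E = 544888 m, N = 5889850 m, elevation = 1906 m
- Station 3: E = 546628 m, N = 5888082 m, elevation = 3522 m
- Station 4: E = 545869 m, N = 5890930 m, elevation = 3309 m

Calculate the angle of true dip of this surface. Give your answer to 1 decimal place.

50.0°

Two edge vectors: Station 2→Station 3 = (1740, -1768, 1616), Station 2→Station 4 = (981, 1080, 1403).
Normal n = (Station 2→Station 3) × (Station 2→Station 4) = (-4225784, -855924, 3613608).
So ∂z/∂E = −n_x/n_z = 1.16941 and ∂z/∂N = −n_y/n_z = 0.23686.
Gradient magnitude |∇z| = √(a² + b²) = √(1.36752 + 0.05610) = 1.19316.
True dip = arctan(1.19316) = 50.0°, dipping toward WSW (azimuth ≈ 259°).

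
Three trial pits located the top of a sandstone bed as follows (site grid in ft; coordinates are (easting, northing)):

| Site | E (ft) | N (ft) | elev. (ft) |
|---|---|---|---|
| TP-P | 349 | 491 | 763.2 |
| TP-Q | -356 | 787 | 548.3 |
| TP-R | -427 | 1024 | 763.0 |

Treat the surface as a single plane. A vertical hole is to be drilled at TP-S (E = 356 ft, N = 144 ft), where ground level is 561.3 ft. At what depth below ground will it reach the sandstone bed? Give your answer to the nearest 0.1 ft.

Let the plane be z = a·E + b·N + c.
TP-Q−TP-P: −705a + 296b = −214.9;  TP-R−TP-P: −776a + 533b = −0.2.
Solving gives a = 0.783756, b = 1.140703.
Then c = 763.2 − a·349 − b·491 = −70.42.
At (356, 144): z_contact = 279.02 + 164.26 − 70.42 = 372.86 ft.
Depth below ground = 561.3 − 372.86 = 188.4 ft.

188.4 ft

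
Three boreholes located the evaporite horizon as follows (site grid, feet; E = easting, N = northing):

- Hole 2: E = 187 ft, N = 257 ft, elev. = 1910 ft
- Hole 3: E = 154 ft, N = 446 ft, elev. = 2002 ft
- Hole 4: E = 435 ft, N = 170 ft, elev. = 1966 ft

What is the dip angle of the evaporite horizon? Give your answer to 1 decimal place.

35.1°

Let the plane be z = a·E + b·N + c.
Hole 3−Hole 2: −33a + 189b = 92;  Hole 4−Hole 2: 248a − 87b = 56.
Solving gives a = 0.42244, b = 0.56053.
Gradient magnitude |∇z| = √(a² + b²) = √(0.17846 + 0.31420) = 0.70190.
True dip = arctan(0.70190) = 35.1°, dipping toward SW (azimuth ≈ 217°).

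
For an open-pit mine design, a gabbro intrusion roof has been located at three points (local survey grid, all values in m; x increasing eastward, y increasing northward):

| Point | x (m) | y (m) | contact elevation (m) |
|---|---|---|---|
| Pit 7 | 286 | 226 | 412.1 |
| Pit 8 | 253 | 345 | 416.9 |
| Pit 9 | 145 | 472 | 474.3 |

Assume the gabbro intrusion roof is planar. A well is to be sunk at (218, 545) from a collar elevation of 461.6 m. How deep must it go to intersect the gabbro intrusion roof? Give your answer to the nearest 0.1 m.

51.3 m

Let the plane be z = a·x + b·y + c.
Pit 8−Pit 7: −33a + 119b = 4.8;  Pit 9−Pit 7: −141a + 246b = 62.2.
Solving gives a = −0.71828, b = −0.15885.
Then c = 412.1 − a·286 − b·226 = 653.43.
At (218, 545): z_contact = −156.58 − 86.57 + 653.43 = 410.27 m.
Depth below ground = 461.6 − 410.27 = 51.3 m.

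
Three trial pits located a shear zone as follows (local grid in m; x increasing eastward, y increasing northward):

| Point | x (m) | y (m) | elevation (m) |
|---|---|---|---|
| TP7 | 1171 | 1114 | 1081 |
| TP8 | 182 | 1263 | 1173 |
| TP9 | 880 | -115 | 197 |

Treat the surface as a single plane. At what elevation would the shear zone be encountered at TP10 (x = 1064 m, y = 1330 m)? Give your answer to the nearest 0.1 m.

Let the plane be z = a·x + b·y + c.
TP8−TP7: −989a + 149b = 92;  TP9−TP7: −291a − 1229b = −884.
Solving gives a = 0.014814, b = 0.715776.
Then c = 1081 − a·1171 − b·1114 = 266.28.
At (1064, 1330): z = 15.8 + 952.0 + 266.28 = 1234.0 m.

1234.0 m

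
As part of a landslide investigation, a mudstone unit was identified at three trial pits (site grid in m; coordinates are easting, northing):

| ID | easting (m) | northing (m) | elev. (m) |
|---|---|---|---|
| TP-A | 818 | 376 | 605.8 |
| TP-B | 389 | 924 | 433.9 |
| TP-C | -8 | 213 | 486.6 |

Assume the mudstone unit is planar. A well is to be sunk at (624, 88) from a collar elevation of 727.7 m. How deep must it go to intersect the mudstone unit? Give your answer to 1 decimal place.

Let the plane be z = a·easting + b·northing + c.
TP-B−TP-A: −429a + 548b = −171.9;  TP-C−TP-A: −826a − 163b = −119.2.
Solving gives a = 0.17862, b = −0.17386.
Then c = 605.8 − a·818 − b·376 = 525.06.
At (624, 88): z_contact = 111.46 − 15.30 + 525.06 = 621.22 m.
Depth below ground = 727.7 − 621.22 = 106.5 m.

106.5 m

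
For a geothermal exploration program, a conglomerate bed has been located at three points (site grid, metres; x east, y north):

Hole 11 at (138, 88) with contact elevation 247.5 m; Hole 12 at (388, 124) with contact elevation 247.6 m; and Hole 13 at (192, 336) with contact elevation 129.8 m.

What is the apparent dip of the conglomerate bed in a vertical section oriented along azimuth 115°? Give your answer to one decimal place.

15.2°

Let the plane be z = a·x + b·y + c.
Hole 12−Hole 11: 250a + 36b = 0.1;  Hole 13−Hole 11: 54a + 248b = −117.7.
Solving gives a = 0.07097, b = −0.49005.
Unit vector along 115° is (sin 115°, cos 115°) = (0.9063, -0.4226).
Slope in that direction = a·(0.9063) + b·(-0.4226) = 0.27142.
Apparent dip = arctan|0.27142| = 15.2° (true dip is 26.3°, so apparent ≤ true as expected).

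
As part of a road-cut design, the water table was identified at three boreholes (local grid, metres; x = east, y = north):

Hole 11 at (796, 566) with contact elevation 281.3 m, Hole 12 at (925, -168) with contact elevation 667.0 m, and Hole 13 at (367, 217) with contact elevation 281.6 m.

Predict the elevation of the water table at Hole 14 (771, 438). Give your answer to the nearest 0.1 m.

330.8 m

Let the plane be z = a·x + b·y + c.
Hole 12−Hole 11: 129a − 734b = 385.7;  Hole 13−Hole 11: −429a − 349b = 0.3.
Solving gives a = 0.37340, b = −0.45985.
Then c = 281.3 − a·796 − b·566 = 244.35.
At (771, 438): z = 287.9 − 201.4 + 244.35 = 330.8 m.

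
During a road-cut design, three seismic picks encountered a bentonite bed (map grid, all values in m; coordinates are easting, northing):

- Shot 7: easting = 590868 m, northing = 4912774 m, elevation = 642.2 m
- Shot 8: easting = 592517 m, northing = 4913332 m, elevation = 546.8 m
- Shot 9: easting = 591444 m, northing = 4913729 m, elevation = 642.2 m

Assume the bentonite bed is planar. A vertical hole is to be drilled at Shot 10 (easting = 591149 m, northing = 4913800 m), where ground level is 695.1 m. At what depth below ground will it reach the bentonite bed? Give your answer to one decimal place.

28.3 m

Let the plane be z = a·easting + b·northing + c.
Shot 8−Shot 7: 1649a + 558b = −95.4;  Shot 9−Shot 7: 576a + 955b = 0.
Solving gives a = −0.072688643, b = 0.043841527.
Then c = 642.2 − a·590868 − b·4912774 = −171791.92.
At (591149, 4913800): z_contact = −42969.82 + 215428.50 − 171791.92 = 666.76 m.
Depth below ground = 695.1 − 666.76 = 28.3 m.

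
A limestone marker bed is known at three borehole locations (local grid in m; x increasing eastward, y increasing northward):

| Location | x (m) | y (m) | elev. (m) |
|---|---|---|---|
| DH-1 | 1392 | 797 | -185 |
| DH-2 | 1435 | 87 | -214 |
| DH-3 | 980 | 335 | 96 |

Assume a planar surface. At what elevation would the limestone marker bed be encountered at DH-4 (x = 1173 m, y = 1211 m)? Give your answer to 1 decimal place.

Two edge vectors: DH-1→DH-2 = (43, -710, -29), DH-1→DH-3 = (-412, -462, 281).
Normal n = (DH-1→DH-2) × (DH-1→DH-3) = (-212908, -135, -312386).
So ∂z/∂x = −n_x/n_z = −0.681554 and ∂z/∂y = −n_y/n_z = −0.000432.
Intercept c from DH-1: -185 + 948.72 + 0.34 = 764.07.
At (1173, 1211): z = −799.5 − 0.5 + 764.07 = -35.9 m.

-35.9 m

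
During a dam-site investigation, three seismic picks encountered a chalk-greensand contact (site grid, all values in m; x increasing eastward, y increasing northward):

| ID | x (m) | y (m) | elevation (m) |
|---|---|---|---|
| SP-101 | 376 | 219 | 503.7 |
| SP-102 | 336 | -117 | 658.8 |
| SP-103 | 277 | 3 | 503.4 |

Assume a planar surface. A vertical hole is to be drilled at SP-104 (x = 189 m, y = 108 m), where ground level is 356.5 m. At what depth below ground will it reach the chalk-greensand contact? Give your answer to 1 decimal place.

38.7 m

Two edge vectors: SP-101→SP-102 = (-40, -336, 155.1), SP-101→SP-103 = (-99, -216, -0.3).
Normal n = (SP-101→SP-102) × (SP-101→SP-103) = (33602.4, -15366.9, -24624).
So ∂z/∂x = −n_x/n_z = 1.36462 and ∂z/∂y = −n_y/n_z = −0.62406.
Intercept c from SP-101: 503.7 − 513.10 + 136.67 = 127.27.
At (189, 108): z_contact = 257.91 − 67.40 + 127.27 = 317.79 m.
Depth below ground = 356.5 − 317.79 = 38.7 m.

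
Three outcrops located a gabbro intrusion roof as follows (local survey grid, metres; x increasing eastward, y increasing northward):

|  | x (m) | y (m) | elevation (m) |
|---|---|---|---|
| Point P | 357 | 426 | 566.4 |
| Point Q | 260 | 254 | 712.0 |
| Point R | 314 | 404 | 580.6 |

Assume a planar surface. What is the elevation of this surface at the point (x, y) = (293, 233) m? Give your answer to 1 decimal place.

736.3 m

Let the plane be z = a·x + b·y + c.
Point Q−Point P: −97a − 172b = 145.6;  Point R−Point P: −43a − 22b = 14.2.
Solving gives a = 0.14458, b = −0.92805.
Then c = 566.4 − a·357 − b·426 = 910.13.
At (293, 233): z = 42.4 − 216.2 + 910.13 = 736.3 m.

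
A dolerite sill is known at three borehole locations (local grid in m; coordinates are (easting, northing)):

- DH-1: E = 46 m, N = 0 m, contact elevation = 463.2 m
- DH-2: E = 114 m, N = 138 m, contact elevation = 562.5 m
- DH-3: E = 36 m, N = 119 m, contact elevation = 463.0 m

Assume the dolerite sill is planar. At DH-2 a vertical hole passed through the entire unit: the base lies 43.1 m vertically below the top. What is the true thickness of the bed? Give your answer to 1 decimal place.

Two edge vectors: DH-1→DH-2 = (68, 138, 99.3), DH-1→DH-3 = (-10, 119, -0.2).
Normal n = (DH-1→DH-2) × (DH-1→DH-3) = (-11844.3, -979.4, 9472).
So ∂z/∂E = −n_x/n_z = 1.25045 and ∂z/∂N = −n_y/n_z = 0.10340.
|∇z| = √(a²+b²) = 1.25472, so dip δ = arctan(1.25472) = 51.45°.
True thickness = vertical thickness × cos δ = 43.1 × cos 51.45° = 26.9 m.

26.9 m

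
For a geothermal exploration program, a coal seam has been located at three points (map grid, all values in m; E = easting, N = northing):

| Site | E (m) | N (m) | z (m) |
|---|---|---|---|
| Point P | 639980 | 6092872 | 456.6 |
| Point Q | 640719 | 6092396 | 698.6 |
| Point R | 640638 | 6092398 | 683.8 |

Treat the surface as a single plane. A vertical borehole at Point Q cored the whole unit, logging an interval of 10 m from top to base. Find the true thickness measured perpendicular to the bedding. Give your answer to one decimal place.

Let the plane be z = a·E + b·N + c.
Point Q−Point P: 739a − 476b = 242;  Point R−Point P: 658a − 474b = 227.2.
Solving gives a = 0.17695, b = −0.23369.
|∇z| = √(a²+b²) = 0.29312, so dip δ = arctan(0.29312) = 16.34°.
True thickness = vertical thickness × cos δ = 10 × cos 16.34° = 9.6 m.

9.6 m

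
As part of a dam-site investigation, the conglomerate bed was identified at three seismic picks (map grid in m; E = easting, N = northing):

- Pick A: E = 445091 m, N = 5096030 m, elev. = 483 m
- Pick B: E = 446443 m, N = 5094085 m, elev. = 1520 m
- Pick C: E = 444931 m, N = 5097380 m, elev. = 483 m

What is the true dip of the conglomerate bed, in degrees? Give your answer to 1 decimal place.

43.0°

Two edge vectors: Pick A→Pick B = (1352, -1945, 1037), Pick A→Pick C = (-160, 1350, 0).
Normal n = (Pick A→Pick B) × (Pick A→Pick C) = (-1399950, -165920, 1514000).
So ∂z/∂E = −n_x/n_z = 0.92467 and ∂z/∂N = −n_y/n_z = 0.10959.
Gradient magnitude |∇z| = √(a² + b²) = √(0.85501 + 0.01201) = 0.93114.
True dip = arctan(0.93114) = 43.0°, dipping toward W (azimuth ≈ 263°).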